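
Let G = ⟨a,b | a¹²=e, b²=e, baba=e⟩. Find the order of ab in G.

Compute successive powers until reaching e:
  (ab)¹ = ab, (ab)² = e.
The smallest positive k with (ab)ᵏ = e is 2.

Answer: 2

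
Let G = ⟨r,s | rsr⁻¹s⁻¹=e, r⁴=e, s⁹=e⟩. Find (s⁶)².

Compute successive powers of (s⁶), reducing at each step:
  (s⁶)²: (s⁶) · s⁶ = s³

Answer: s³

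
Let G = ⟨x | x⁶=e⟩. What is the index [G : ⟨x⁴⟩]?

First find ord(x⁴) by computing successive powers:
  (x⁴)¹ = x⁴, (x⁴)² = x², (x⁴)³ = e.
So |⟨x⁴⟩| = ord(x⁴) = 3. With |G| = 6, by Lagrange [G : ⟨x⁴⟩] = 6/3 = 2.

Answer: 2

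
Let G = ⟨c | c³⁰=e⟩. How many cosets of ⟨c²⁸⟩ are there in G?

First find ord(c²⁸) by computing successive powers:
  (c²⁸)¹ = c²⁸, (c²⁸)² = c²⁶, (c²⁸)³ = c²⁴, (c²⁸)⁴ = c²², (c²⁸)⁵ = c²⁰, (c²⁸)⁶ = c¹⁸, (c²⁸)⁷ = c¹⁶, (c²⁸)⁸ = c¹⁴, (c²⁸)⁹ = c¹², (c²⁸)¹⁰ = c¹⁰, (c²⁸)¹¹ = c⁸, (c²⁸)¹² = c⁶, (c²⁸)¹³ = c⁴, (c²⁸)¹⁴ = c², (c²⁸)¹⁵ = e.
So |⟨c²⁸⟩| = ord(c²⁸) = 15. With |G| = 30, by Lagrange [G : ⟨c²⁸⟩] = 30/15 = 2.

Answer: 2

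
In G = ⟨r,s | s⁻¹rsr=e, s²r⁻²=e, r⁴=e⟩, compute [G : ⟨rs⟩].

First find ord(rs) by computing successive powers:
  (rs)¹ = rs, (rs)² = r², (rs)³ = rs⁻¹, (rs)⁴ = e.
So |⟨rs⟩| = ord(rs) = 4. With |G| = 8, by Lagrange [G : ⟨rs⟩] = 8/4 = 2.

Answer: 2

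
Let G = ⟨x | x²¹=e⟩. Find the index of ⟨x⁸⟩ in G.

First find ord(x⁸) by computing successive powers:
  (x⁸)¹ = x⁸, (x⁸)² = x¹⁶, (x⁸)³ = x³, (x⁸)⁴ = x¹¹, (x⁸)⁵ = x¹⁹, (x⁸)⁶ = x⁶, (x⁸)⁷ = x¹⁴, (x⁸)⁸ = x, (x⁸)⁹ = x⁹, (x⁸)¹⁰ = x¹⁷, (x⁸)¹¹ = x⁴, (x⁸)¹² = x¹², (x⁸)¹³ = x²⁰, (x⁸)¹⁴ = x⁷, (x⁸)¹⁵ = x¹⁵, (x⁸)¹⁶ = x², (x⁸)¹⁷ = x¹⁰, (x⁸)¹⁸ = x¹⁸, (x⁸)¹⁹ = x⁵, (x⁸)²⁰ = x¹³, (x⁸)²¹ = e.
So |⟨x⁸⟩| = ord(x⁸) = 21. With |G| = 21, by Lagrange [G : ⟨x⁸⟩] = 21/21 = 1.

Answer: 1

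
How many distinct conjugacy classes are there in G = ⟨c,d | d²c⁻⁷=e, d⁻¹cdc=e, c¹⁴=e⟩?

The conjugacy classes (representative and size) are:
  [e] (size 1), [c¹³] (size 2), [c¹²] (size 2), [c¹¹] (size 2), [c⁴] (size 2), [c⁵] (size 2), [c⁸] (size 2), [c⁷] (size 1), [c⁵d⁻¹] (size 7), [c⁵d] (size 7).
Class equation: 1 + 2 + 2 + 2 + 2 + 2 + 2 + 1 + 7 + 7 = 28 = |G|. So G has 10 conjugacy classes.

Answer: 10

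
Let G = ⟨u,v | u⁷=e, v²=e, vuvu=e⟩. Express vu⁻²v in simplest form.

Multiply left to right, reducing at each step:
  v · u⁻² = u²v
  (u²v) · v = u²

Answer: u²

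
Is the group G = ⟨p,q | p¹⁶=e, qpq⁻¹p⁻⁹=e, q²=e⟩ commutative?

p·q = pq but q·p = p⁹q, so p·q ≠ q·p and G is not abelian.

Answer: No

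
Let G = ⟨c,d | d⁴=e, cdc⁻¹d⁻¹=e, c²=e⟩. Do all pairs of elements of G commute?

Each pair of generators commutes: c·d = cd = d·c. Since the generators pairwise commute, every element of G commutes with every other, so G is abelian.

Answer: Yes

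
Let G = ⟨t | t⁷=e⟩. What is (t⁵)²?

Compute successive powers of (t⁵), reducing at each step:
  (t⁵)²: (t⁵) · t⁵ = t³

Answer: t³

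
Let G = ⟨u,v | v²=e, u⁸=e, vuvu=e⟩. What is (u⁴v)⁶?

Compute successive powers of (u⁴v), reducing at each step:
  (u⁴v)²: (u⁴v) · u⁴ = v;   v · v = e
  (u⁴v)³: e · u⁴ = u⁴;   (u⁴) · v = u⁴v
  (u⁴v)⁴: (u⁴v) · u⁴ = v;   v · v = e
  (u⁴v)⁵: e · u⁴ = u⁴;   (u⁴) · v = u⁴v
  (u⁴v)⁶: (u⁴v) · u⁴ = v;   v · v = e

Answer: e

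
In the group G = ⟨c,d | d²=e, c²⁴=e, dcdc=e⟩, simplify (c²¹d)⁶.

Compute successive powers of (c²¹d), reducing at each step:
  (c²¹d)²: (c²¹d) · c²¹ = d;   d · d = e
  (c²¹d)³: e · c²¹ = c²¹;   (c²¹) · d = c²¹d
  (c²¹d)⁴: (c²¹d) · c²¹ = d;   d · d = e
  (c²¹d)⁵: e · c²¹ = c²¹;   (c²¹) · d = c²¹d
  (c²¹d)⁶: (c²¹d) · c²¹ = d;   d · d = e

Answer: e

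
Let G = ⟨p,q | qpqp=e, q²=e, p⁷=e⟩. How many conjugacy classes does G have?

The conjugacy classes (representative and size) are:
  [e] (size 1), [p⁶] (size 2), [p⁵] (size 2), [p⁴] (size 2), [pq] (size 7).
Class equation: 1 + 2 + 2 + 2 + 7 = 14 = |G|. So G has 5 conjugacy classes.

Answer: 5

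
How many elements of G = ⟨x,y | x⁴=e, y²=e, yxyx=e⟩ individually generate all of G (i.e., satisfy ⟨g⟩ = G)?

⟨g⟩ = G would require ord(g) = |G| = 8, but the maximum element order in G is 4 < 8. So G is not cyclic and no single element generates it: the count is 0.

Answer: 0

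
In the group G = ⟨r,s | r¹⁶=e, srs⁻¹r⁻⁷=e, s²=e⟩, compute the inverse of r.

The order of r is 16 (smallest k with rᵏ = e), so r⁻¹ = r¹⁵ = r¹⁵.
Check: r · (r¹⁵) → r · r¹⁵ = e, giving e as required.

Answer: r¹⁵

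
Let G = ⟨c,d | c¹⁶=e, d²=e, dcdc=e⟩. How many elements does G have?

Enumerate words in the generators, reducing via the relations: the distinct elements are
  {c, d, e, cd, c², c³, c⁴, c⁵, c⁶, c⁷, c⁸, c⁹, c²d, c³d, c¹², c¹³, c¹¹, c¹⁰, c¹⁴, c¹⁵, c⁴d, c⁵d, c⁶d, c⁷d, c⁸d, c⁹d, c¹²d, c¹³d, c¹¹d, c¹⁰d, c¹⁴d, c¹⁵d}.
No further products give new elements, so |G| = 32.

Answer: 32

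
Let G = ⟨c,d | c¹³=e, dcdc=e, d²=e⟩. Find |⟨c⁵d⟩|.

|⟨c⁵d⟩| equals the order of c⁵d. Compute successive powers until reaching e:
  (c⁵d)¹ = c⁵d, (c⁵d)² = e.
The smallest positive k with (c⁵d)ᵏ = e is 2, so |⟨c⁵d⟩| = 2.

Answer: 2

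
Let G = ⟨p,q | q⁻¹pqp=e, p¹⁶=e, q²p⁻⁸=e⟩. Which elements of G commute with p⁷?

⟨p⁷⟩ ⊆ C_G(p⁷) since powers of p⁷ commute with p⁷; so |C_G(p⁷)| ≥ |⟨p⁷⟩| = 16.
By orbit–stabilizer, |C_G(p⁷)| = |G| / |conj. class of p⁷| = 32 / 2 = 16.
The 16 elements commuting with p⁷ are {e, p, p², p³, p⁴, p⁵, p⁶, p⁷, p⁸, p⁹, p¹⁰, p¹¹, p¹², p¹³, p¹⁴, p¹⁵}.

Answer: {e, p, p², p³, p⁴, p⁵, p⁶, p⁷, p⁸, p⁹, p¹⁰, p¹¹, p¹², p¹³, p¹⁴, p¹⁵}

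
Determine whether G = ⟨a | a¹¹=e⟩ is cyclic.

|G| = 11. The element a has order 11 (its powers give 11 distinct elements), so ⟨a⟩ = G and G is cyclic.

Answer: Yes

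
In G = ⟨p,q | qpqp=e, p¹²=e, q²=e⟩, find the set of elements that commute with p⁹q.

⟨p⁹q⟩ ⊆ C_G(p⁹q) since powers of p⁹q commute with p⁹q; so |C_G(p⁹q)| ≥ |⟨p⁹q⟩| = 2.
By orbit–stabilizer, |C_G(p⁹q)| = |G| / |conj. class of p⁹q| = 24 / 6 = 4.
The 4 elements commuting with p⁹q are {e, p⁶, p³q, p⁹q}.

Answer: {e, p⁶, p³q, p⁹q}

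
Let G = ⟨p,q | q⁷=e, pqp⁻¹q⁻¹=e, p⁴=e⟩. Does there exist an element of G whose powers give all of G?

|G| = 28. The element pq has order 28 (its powers give 28 distinct elements), so ⟨pq⟩ = G and G is cyclic.

Answer: Yes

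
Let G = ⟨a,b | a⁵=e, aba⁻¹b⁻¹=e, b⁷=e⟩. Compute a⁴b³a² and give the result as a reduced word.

Multiply left to right, reducing at each step:
  (a⁴) · b³ = a⁴b³
  (a⁴b³) · a² = ab³

Answer: ab³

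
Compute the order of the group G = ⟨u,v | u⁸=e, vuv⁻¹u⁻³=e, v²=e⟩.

Enumerate words in the generators, reducing via the relations: the distinct elements are
  {e, u, v, uv, u², u³, u⁴, u⁵, u⁶, u⁷, u²v, u³v, u⁴v, u⁵v, u⁶v, u⁷v}.
No further products give new elements, so |G| = 16.

Answer: 16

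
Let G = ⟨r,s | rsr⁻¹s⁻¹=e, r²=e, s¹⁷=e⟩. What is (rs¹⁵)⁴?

Compute successive powers of (rs¹⁵), reducing at each step:
  (rs¹⁵)²: (rs¹⁵) · r = s¹⁵;   (s¹⁵) · s¹⁵ = s¹³
  (rs¹⁵)³: (s¹³) · r = rs¹³;   (rs¹³) · s¹⁵ = rs¹¹
  (rs¹⁵)⁴: (rs¹¹) · r = s¹¹;   (s¹¹) · s¹⁵ = s⁹

Answer: s⁹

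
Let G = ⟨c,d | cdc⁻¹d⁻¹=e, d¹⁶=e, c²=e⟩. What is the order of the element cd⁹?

Compute successive powers until reaching e:
  (cd⁹)¹ = cd⁹, (cd⁹)² = d², (cd⁹)³ = cd¹¹, (cd⁹)⁴ = d⁴, (cd⁹)⁵ = cd¹³, (cd⁹)⁶ = d⁶, (cd⁹)⁷ = cd¹⁵, (cd⁹)⁸ = d⁸, (cd⁹)⁹ = cd, (cd⁹)¹⁰ = d¹⁰, (cd⁹)¹¹ = cd³, (cd⁹)¹² = d¹², (cd⁹)¹³ = cd⁵, (cd⁹)¹⁴ = d¹⁴, (cd⁹)¹⁵ = cd⁷, (cd⁹)¹⁶ = e.
The smallest positive k with (cd⁹)ᵏ = e is 16.

Answer: 16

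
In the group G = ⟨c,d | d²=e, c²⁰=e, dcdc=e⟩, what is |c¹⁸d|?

Compute successive powers until reaching e:
  (c¹⁸d)¹ = c¹⁸d, (c¹⁸d)² = e.
The smallest positive k with (c¹⁸d)ᵏ = e is 2.

Answer: 2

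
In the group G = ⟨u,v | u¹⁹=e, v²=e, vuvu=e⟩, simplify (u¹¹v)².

Compute successive powers of (u¹¹v), reducing at each step:
  (u¹¹v)²: (u¹¹v) · u¹¹ = v;   v · v = e

Answer: e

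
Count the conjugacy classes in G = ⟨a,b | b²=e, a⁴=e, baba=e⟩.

The conjugacy classes (representative and size) are:
  [e] (size 1), [a] (size 2), [a²] (size 1), [a²b] (size 2), [a³b] (size 2).
Class equation: 1 + 2 + 1 + 2 + 2 = 8 = |G|. So G has 5 conjugacy classes.

Answer: 5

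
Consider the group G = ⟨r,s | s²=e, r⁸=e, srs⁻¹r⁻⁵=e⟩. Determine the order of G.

Enumerate words in the generators, reducing via the relations: the distinct elements are
  {e, r, s, rs, r², r³, r⁴, r⁵, r⁶, r⁷, r²s, r³s, r⁴s, r⁵s, r⁶s, r⁷s}.
No further products give new elements, so |G| = 16.

Answer: 16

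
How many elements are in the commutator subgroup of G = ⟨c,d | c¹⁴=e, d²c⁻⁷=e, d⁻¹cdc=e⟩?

G' = [G, G] is generated by all commutators. The generator-pair commutators are: [c, d] = c².
The subgroup they normally generate is {e, c², c⁴, c⁶, c⁸, c¹⁰, c¹²}, of order 7.
Check: |G/G'| = 28/7 = 4 is the order of the abelianisation.

Answer: 7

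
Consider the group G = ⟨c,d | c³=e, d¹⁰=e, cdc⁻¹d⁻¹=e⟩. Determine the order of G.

Enumerate words in the generators, reducing via the relations: the distinct elements are
  {c, d, e, cd, c², d², d³, d⁴, d⁵, d⁶, d⁷, d⁸, d⁹, cd², cd³, cd⁴, cd⁵, cd⁶, cd⁷, cd⁸, cd⁹, c²d, c²d², c²d³, c²d⁴, c²d⁵, c²d⁶, c²d⁷, c²d⁸, c²d⁹}.
No further products give new elements, so |G| = 30.

Answer: 30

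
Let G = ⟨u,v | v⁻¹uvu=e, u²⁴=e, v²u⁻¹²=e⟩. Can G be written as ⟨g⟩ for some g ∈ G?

Every cyclic group is abelian. But u·v = uv while v·u = u¹¹v⁻¹, so u·v ≠ v·u and G is not abelian. Hence G is not cyclic.

Answer: No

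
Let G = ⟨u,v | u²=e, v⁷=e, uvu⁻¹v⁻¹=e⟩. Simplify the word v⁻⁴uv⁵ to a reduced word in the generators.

Multiply left to right, reducing at each step:
  (v³) · u = uv³
  (uv³) · v⁵ = uv

Answer: uv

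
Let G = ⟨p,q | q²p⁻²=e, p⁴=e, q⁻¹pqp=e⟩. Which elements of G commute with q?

⟨q⟩ ⊆ C_G(q) since powers of q commute with q; so |C_G(q)| ≥ |⟨q⟩| = 4.
By orbit–stabilizer, |C_G(q)| = |G| / |conj. class of q| = 8 / 2 = 4.
The 4 elements commuting with q are {e, p², q, q⁻¹}.

Answer: {e, p², q, q⁻¹}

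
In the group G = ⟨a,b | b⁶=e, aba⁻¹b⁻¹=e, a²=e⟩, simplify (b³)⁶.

Compute successive powers of (b³), reducing at each step:
  (b³)²: (b³) · b³ = e
  (b³)³: e · b³ = b³
  (b³)⁴: (b³) · b³ = e
  (b³)⁵: e · b³ = b³
  (b³)⁶: (b³) · b³ = e

Answer: e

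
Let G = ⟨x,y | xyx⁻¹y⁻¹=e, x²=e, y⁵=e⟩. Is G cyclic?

|G| = 10. The element xy has order 10 (its powers give 10 distinct elements), so ⟨xy⟩ = G and G is cyclic.

Answer: Yes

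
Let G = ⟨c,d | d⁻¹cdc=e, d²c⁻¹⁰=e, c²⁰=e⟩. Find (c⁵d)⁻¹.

The order of (c⁵d) is 4 (smallest k with (c⁵d)ᵏ = e), so (c⁵d)⁻¹ = (c⁵d)³ = c⁵d⁻¹.
Check: (c⁵d) · (c⁵d⁻¹) → (c⁵d) · c⁵ = d;   d · d⁻¹ = e, giving e as required.

Answer: c⁵d⁻¹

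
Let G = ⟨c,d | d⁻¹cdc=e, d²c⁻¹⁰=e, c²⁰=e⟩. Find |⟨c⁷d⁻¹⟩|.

|⟨c⁷d⁻¹⟩| equals the order of c⁷d⁻¹. Compute successive powers until reaching e:
  (c⁷d⁻¹)¹ = c⁷d⁻¹, (c⁷d⁻¹)² = c¹⁰, (c⁷d⁻¹)³ = c⁷d, (c⁷d⁻¹)⁴ = e.
The smallest positive k with (c⁷d⁻¹)ᵏ = e is 4, so |⟨c⁷d⁻¹⟩| = 4.

Answer: 4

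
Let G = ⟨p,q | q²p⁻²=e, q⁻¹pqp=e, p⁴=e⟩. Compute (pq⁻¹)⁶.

Compute successive powers of (pq⁻¹), reducing at each step:
  (pq⁻¹)²: (pq⁻¹) · p = q⁻¹;   (q⁻¹) · q⁻¹ = p²
  (pq⁻¹)³: (p²) · p = p³;   (p³) · q⁻¹ = pq
  (pq⁻¹)⁴: (pq) · p = q;   q · q⁻¹ = e
  (pq⁻¹)⁵: e · p = p;   p · q⁻¹ = pq⁻¹
  (pq⁻¹)⁶: (pq⁻¹) · p = q⁻¹;   (q⁻¹) · q⁻¹ = p²

Answer: p²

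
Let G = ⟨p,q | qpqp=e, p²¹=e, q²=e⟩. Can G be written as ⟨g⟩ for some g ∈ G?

Every cyclic group is abelian. But p·q = pq while q·p = p²⁰q, so p·q ≠ q·p and G is not abelian. Hence G is not cyclic.

Answer: No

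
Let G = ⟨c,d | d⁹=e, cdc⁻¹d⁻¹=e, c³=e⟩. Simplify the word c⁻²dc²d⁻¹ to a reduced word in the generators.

Multiply left to right, reducing at each step:
  c · d = cd
  (cd) · c² = d
  d · d⁻¹ = e

Answer: e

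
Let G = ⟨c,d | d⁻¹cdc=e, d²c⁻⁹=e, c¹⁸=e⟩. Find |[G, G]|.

G' = [G, G] is generated by all commutators. The generator-pair commutators are: [c, d] = c².
The subgroup they normally generate is {e, c², c⁴, c⁶, c⁸, c¹⁰, c¹², c¹⁴, c¹⁶}, of order 9.
Check: |G/G'| = 36/9 = 4 is the order of the abelianisation.

Answer: 9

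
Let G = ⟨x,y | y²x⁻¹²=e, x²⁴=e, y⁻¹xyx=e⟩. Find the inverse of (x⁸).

The order of (x⁸) is 3 (smallest k with (x⁸)ᵏ = e), so (x⁸)⁻¹ = (x⁸)² = x¹⁶.
Check: (x⁸) · (x¹⁶) → (x⁸) · x¹⁶ = e, giving e as required.

Answer: x¹⁶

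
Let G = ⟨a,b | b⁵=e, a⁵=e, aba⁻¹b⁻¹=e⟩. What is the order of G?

Enumerate words in the generators, reducing via the relations: the distinct elements are
  {a, b, e, ab, a², a³, a⁴, b², b³, b⁴, ab², ab³, ab⁴, a²b, a³b, a⁴b, a²b², a²b³, a²b⁴, a³b², a³b³, a³b⁴, a⁴b², a⁴b³, a⁴b⁴}.
No further products give new elements, so |G| = 25.

Answer: 25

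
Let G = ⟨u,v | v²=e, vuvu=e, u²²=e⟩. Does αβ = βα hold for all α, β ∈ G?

u·v = uv but v·u = u²¹v, so u·v ≠ v·u and G is not abelian.

Answer: No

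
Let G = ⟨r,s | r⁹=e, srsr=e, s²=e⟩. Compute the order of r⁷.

Compute successive powers until reaching e:
  (r⁷)¹ = r⁷, (r⁷)² = r⁵, (r⁷)³ = r³, (r⁷)⁴ = r, (r⁷)⁵ = r⁸, (r⁷)⁶ = r⁶, (r⁷)⁷ = r⁴, (r⁷)⁸ = r², (r⁷)⁹ = e.
The smallest positive k with (r⁷)ᵏ = e is 9.

Answer: 9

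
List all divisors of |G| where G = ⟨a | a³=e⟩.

|G| = 3 = 3. By Lagrange's theorem the order of any subgroup divides 3; the divisors of 3 are 1, 3.

Answer: 1, 3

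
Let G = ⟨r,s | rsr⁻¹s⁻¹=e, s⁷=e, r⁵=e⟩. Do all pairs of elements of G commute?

Each pair of generators commutes: r·s = rs = s·r. Since the generators pairwise commute, every element of G commutes with every other, so G is abelian.

Answer: Yes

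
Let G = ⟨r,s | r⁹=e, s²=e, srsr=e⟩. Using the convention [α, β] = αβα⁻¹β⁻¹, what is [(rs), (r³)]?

[(rs), (r³)] = (rs)·(r³)·(rs)⁻¹·(r³)⁻¹.
  (rs) · (r³) = r⁷s
  (r⁷s) · (rs) = r⁶
  (r⁶) · (r⁶) = r³

Answer: r³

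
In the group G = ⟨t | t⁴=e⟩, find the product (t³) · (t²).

Compute (t³) · (t²) by multiplying left to right and reducing via the relations at each step:
  (t³) · t² = t

Answer: t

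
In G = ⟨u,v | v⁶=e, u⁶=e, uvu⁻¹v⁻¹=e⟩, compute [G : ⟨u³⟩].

First find ord(u³) by computing successive powers:
  (u³)¹ = u³, (u³)² = e.
So |⟨u³⟩| = ord(u³) = 2. With |G| = 36, by Lagrange [G : ⟨u³⟩] = 36/2 = 18.

Answer: 18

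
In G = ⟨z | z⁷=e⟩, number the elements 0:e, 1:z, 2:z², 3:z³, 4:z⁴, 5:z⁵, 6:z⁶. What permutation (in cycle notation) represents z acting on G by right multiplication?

(0 1 2 3 4 5 6)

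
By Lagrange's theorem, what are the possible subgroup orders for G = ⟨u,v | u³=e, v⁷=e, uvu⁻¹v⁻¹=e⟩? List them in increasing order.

|G| = 21 = 3 · 7. By Lagrange's theorem the order of any subgroup divides 21; the divisors of 21 are 1, 3, 7, 21.

Answer: 1, 3, 7, 21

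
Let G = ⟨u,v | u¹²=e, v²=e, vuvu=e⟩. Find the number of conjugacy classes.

The conjugacy classes (representative and size) are:
  [e] (size 1), [u¹¹] (size 2), [u²] (size 2), [u⁹] (size 2), [u⁴] (size 2), [u⁵] (size 2), [u⁶] (size 1), [v] (size 6), [uv] (size 6).
Class equation: 1 + 2 + 2 + 2 + 2 + 2 + 1 + 6 + 6 = 24 = |G|. So G has 9 conjugacy classes.

Answer: 9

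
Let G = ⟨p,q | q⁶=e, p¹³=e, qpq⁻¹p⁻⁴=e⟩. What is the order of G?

Enumerate words in the generators, reducing via the relations: the distinct elements are
  {e, p, q, pq, p², p³, p⁴, p⁵, p⁶, p⁷, p⁸, p⁹, q², q³, q⁴, q⁵, pq², pq³, pq⁴, pq⁵, p²q, p³q, p¹², p¹¹, p¹⁰, p⁴q, p⁵q, p⁶q, p⁷q, p⁸q, p⁹q, p²q², p²q³, p²q⁴, p²q⁵, p³q², p³q³, p³q⁴, p³q⁵, p¹²q, p¹¹q, p¹⁰q, p⁴q², p⁴q³, p⁴q⁴, p⁴q⁵, p⁵q², p⁵q³, p⁵q⁴, p⁵q⁵, p⁶q², p⁶q³, p⁶q⁴, p⁶q⁵, p⁷q², p⁷q³, p⁷q⁴, p⁷q⁵, p⁸q², p⁸q³, p⁸q⁴, p⁸q⁵, p⁹q², p⁹q³, p⁹q⁴, p⁹q⁵, p¹²q², p¹²q³, p¹²q⁴, p¹²q⁵, p¹¹q², p¹¹q³, p¹¹q⁴, p¹¹q⁵, p¹⁰q², p¹⁰q³, p¹⁰q⁴, p¹⁰q⁵}.
No further products give new elements, so |G| = 78.

Answer: 78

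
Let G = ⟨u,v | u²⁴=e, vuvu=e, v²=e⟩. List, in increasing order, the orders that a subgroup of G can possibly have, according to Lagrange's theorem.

|G| = 48 = 2⁴ · 3. By Lagrange's theorem the order of any subgroup divides 48; the divisors of 48 are 1, 2, 3, 4, 6, 8, 12, 16, 24, 48.

Answer: 1, 2, 3, 4, 6, 8, 12, 16, 24, 48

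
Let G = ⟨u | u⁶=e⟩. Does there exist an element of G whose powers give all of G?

|G| = 6. The element u has order 6 (its powers give 6 distinct elements), so ⟨u⟩ = G and G is cyclic.

Answer: Yes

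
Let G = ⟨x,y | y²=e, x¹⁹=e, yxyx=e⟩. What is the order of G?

Enumerate words in the generators, reducing via the relations: the distinct elements are
  {e, x, y, xy, x², x³, x⁴, x⁵, x⁶, x⁷, x⁸, x⁹, x²y, x³y, x¹², x¹³, x¹¹, x¹⁰, x¹⁴, x¹⁵, x¹⁶, x¹⁷, x¹⁸, x⁴y, x⁵y, x⁶y, x⁷y, x⁸y, x⁹y, x¹²y, x¹³y, x¹¹y, x¹⁰y, x¹⁴y, x¹⁵y, x¹⁶y, x¹⁷y, x¹⁸y}.
No further products give new elements, so |G| = 38.

Answer: 38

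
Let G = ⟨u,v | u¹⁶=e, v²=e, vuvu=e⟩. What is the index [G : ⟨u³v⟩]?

First find ord(u³v) by computing successive powers:
  (u³v)¹ = u³v, (u³v)² = e.
So |⟨u³v⟩| = ord(u³v) = 2. With |G| = 32, by Lagrange [G : ⟨u³v⟩] = 32/2 = 16.

Answer: 16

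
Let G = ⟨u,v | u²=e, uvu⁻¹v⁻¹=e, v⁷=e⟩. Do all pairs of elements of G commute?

Each pair of generators commutes: u·v = uv = v·u. Since the generators pairwise commute, every element of G commutes with every other, so G is abelian.

Answer: Yes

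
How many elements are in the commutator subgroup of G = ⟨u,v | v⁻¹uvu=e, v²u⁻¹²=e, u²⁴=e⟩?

G' = [G, G] is generated by all commutators. The generator-pair commutators are: [u, v] = u².
The subgroup they normally generate is {e, u², u⁴, u⁶, u⁸, u¹⁰, u¹², u¹⁴, u¹⁶, u¹⁸, u²⁰, u²²}, of order 12.
Check: |G/G'| = 48/12 = 4 is the order of the abelianisation.

Answer: 12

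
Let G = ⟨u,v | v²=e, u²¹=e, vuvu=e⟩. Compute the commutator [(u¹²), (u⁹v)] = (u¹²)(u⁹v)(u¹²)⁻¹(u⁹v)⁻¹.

[(u¹²), (u⁹v)] = (u¹²)·(u⁹v)·(u¹²)⁻¹·(u⁹v)⁻¹.
  (u¹²) · (u⁹v) = v
  v · (u⁹) = u¹²v
  (u¹²v) · (u⁹v) = u³

Answer: u³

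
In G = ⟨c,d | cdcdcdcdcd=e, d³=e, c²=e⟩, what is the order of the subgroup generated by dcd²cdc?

|⟨dcd²cdc⟩| equals the order of dcd²cdc. Compute successive powers until reaching e:
  (dcd²cdc)¹ = dcd²cdc, (dcd²cdc)² = cd²cdcd², (dcd²cdc)³ = e.
The smallest positive k with (dcd²cdc)ᵏ = e is 3, so |⟨dcd²cdc⟩| = 3.

Answer: 3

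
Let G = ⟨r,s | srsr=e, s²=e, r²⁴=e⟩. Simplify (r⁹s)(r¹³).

Compute (r⁹s) · (r¹³) by multiplying left to right and reducing via the relations at each step:
  (r⁹s) · r¹³ = r²⁰s

Answer: r²⁰s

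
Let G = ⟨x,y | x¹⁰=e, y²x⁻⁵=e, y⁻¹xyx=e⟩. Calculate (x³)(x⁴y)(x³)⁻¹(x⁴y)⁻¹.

[(x³), (x⁴y)] = (x³)·(x⁴y)·(x³)⁻¹·(x⁴y)⁻¹.
  (x³) · (x⁴y) = x²y⁻¹
  (x²y⁻¹) · (x⁷) = y
  y · (x⁴y⁻¹) = x⁶

Answer: x⁶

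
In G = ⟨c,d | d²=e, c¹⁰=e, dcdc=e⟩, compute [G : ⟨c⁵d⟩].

First find ord(c⁵d) by computing successive powers:
  (c⁵d)¹ = c⁵d, (c⁵d)² = e.
So |⟨c⁵d⟩| = ord(c⁵d) = 2. With |G| = 20, by Lagrange [G : ⟨c⁵d⟩] = 20/2 = 10.

Answer: 10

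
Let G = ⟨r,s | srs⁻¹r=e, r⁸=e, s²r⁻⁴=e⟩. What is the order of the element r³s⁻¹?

Compute successive powers until reaching e:
  (r³s⁻¹)¹ = r³s⁻¹, (r³s⁻¹)² = r⁴, (r³s⁻¹)³ = r³s, (r³s⁻¹)⁴ = e.
The smallest positive k with (r³s⁻¹)ᵏ = e is 4.

Answer: 4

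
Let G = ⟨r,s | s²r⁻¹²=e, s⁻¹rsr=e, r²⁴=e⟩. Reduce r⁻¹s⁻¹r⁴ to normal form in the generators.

Multiply left to right, reducing at each step:
  (r²³) · s⁻¹ = r¹¹s
  (r¹¹s) · r⁴ = r⁷s

Answer: r⁷s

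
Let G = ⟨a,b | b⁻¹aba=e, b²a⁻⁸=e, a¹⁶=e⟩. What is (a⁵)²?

Compute successive powers of (a⁵), reducing at each step:
  (a⁵)²: (a⁵) · a⁵ = a¹⁰

Answer: a¹⁰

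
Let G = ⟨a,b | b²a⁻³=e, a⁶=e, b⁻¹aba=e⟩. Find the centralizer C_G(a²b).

⟨a²b⟩ ⊆ C_G(a²b) since powers of a²b commute with a²b; so |C_G(a²b)| ≥ |⟨a²b⟩| = 4.
By orbit–stabilizer, |C_G(a²b)| = |G| / |conj. class of a²b| = 12 / 3 = 4.
The 4 elements commuting with a²b are {e, a³, a²b, a²b⁻¹}.

Answer: {e, a³, a²b, a²b⁻¹}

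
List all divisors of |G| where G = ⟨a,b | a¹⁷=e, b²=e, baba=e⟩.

|G| = 34 = 2 · 17. By Lagrange's theorem the order of any subgroup divides 34; the divisors of 34 are 1, 2, 17, 34.

Answer: 1, 2, 17, 34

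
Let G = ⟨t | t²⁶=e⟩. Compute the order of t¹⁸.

Compute successive powers until reaching e:
  (t¹⁸)¹ = t¹⁸, (t¹⁸)² = t¹⁰, (t¹⁸)³ = t², (t¹⁸)⁴ = t²⁰, (t¹⁸)⁵ = t¹², (t¹⁸)⁶ = t⁴, (t¹⁸)⁷ = t²², (t¹⁸)⁸ = t¹⁴, (t¹⁸)⁹ = t⁶, (t¹⁸)¹⁰ = t²⁴, (t¹⁸)¹¹ = t¹⁶, (t¹⁸)¹² = t⁸, (t¹⁸)¹³ = e.
The smallest positive k with (t¹⁸)ᵏ = e is 13.

Answer: 13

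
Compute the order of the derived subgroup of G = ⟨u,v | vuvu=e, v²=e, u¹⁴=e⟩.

G' = [G, G] is generated by all commutators. The generator-pair commutators are: [u, v] = u².
The subgroup they normally generate is {e, u², u⁴, u⁶, u⁸, u¹⁰, u¹²}, of order 7.
Check: |G/G'| = 28/7 = 4 is the order of the abelianisation.

Answer: 7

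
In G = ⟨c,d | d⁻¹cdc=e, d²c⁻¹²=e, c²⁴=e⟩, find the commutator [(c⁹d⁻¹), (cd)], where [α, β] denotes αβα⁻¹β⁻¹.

[(c⁹d⁻¹), (cd)] = (c⁹d⁻¹)·(cd)·(c⁹d⁻¹)⁻¹·(cd)⁻¹.
  (c⁹d⁻¹) · (cd) = c⁸
  (c⁸) · (c⁹d) = c⁵d⁻¹
  (c⁵d⁻¹) · (cd⁻¹) = c¹⁶

Answer: c¹⁶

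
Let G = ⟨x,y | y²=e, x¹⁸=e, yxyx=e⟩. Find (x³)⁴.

Compute successive powers of (x³), reducing at each step:
  (x³)²: (x³) · x³ = x⁶
  (x³)³: (x⁶) · x³ = x⁹
  (x³)⁴: (x⁹) · x³ = x¹²

Answer: x¹²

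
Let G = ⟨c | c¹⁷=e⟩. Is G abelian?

G has a single generator, so G is cyclic and hence abelian.

Answer: Yes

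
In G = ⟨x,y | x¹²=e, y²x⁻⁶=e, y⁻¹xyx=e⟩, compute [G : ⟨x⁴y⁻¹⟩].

First find ord(x⁴y⁻¹) by computing successive powers:
  (x⁴y⁻¹)¹ = x⁴y⁻¹, (x⁴y⁻¹)² = x⁶, (x⁴y⁻¹)³ = x⁴y, (x⁴y⁻¹)⁴ = e.
So |⟨x⁴y⁻¹⟩| = ord(x⁴y⁻¹) = 4. With |G| = 24, by Lagrange [G : ⟨x⁴y⁻¹⟩] = 24/4 = 6.

Answer: 6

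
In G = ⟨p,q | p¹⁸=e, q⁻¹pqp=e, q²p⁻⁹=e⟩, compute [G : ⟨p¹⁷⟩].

First find ord(p¹⁷) by computing successive powers:
  (p¹⁷)¹ = p¹⁷, (p¹⁷)² = p¹⁶, (p¹⁷)³ = p¹⁵, (p¹⁷)⁴ = p¹⁴, (p¹⁷)⁵ = p¹³, (p¹⁷)⁶ = p¹², (p¹⁷)⁷ = p¹¹, (p¹⁷)⁸ = p¹⁰, (p¹⁷)⁹ = p⁹, (p¹⁷)¹⁰ = p⁸, (p¹⁷)¹¹ = p⁷, (p¹⁷)¹² = p⁶, (p¹⁷)¹³ = p⁵, (p¹⁷)¹⁴ = p⁴, (p¹⁷)¹⁵ = p³, (p¹⁷)¹⁶ = p², (p¹⁷)¹⁷ = p, (p¹⁷)¹⁸ = e.
So |⟨p¹⁷⟩| = ord(p¹⁷) = 18. With |G| = 36, by Lagrange [G : ⟨p¹⁷⟩] = 36/18 = 2.

Answer: 2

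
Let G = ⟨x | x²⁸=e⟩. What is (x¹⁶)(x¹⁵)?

Compute (x¹⁶) · (x¹⁵) by multiplying left to right and reducing via the relations at each step:
  (x¹⁶) · x¹⁵ = x³

Answer: x³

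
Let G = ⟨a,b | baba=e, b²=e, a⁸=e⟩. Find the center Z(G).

An element z ∈ Z(G) iff z commutes with every generator.
For example a⁴ is central: (a⁴)·a = a⁵ = a·(a⁴); (a⁴)·b = a⁴b = b·(a⁴).
Whereas a ∉ Z(G) since a·b = ab ≠ a⁷b = b·a.
Checking each of the 16 elements this way gives Z(G) = {e, a⁴}, of order 2.

Answer: {e, a⁴}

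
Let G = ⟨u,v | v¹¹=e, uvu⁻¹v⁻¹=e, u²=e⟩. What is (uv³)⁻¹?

The order of (uv³) is 22 (smallest k with (uv³)ᵏ = e), so (uv³)⁻¹ = (uv³)²¹ = uv⁸.
Check: (uv³) · (uv⁸) → (uv³) · u = v³;   (v³) · v⁸ = e, giving e as required.

Answer: uv⁸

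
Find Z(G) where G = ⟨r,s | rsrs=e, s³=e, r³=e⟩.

An element z ∈ Z(G) iff z commutes with every generator.
For example e is central: e·r = r = r·e; e·s = s = s·e.
Whereas r ∉ Z(G) since r·s = rs ≠ r²s² = s·r.
Checking each of the 12 elements this way gives Z(G) = {e}, of order 1.

Answer: {e}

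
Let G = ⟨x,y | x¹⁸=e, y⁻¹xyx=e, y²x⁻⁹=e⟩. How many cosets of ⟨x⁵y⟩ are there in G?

First find ord(x⁵y) by computing successive powers:
  (x⁵y)¹ = x⁵y, (x⁵y)² = x⁹, (x⁵y)³ = x⁵y⁻¹, (x⁵y)⁴ = e.
So |⟨x⁵y⟩| = ord(x⁵y) = 4. With |G| = 36, by Lagrange [G : ⟨x⁵y⟩] = 36/4 = 9.

Answer: 9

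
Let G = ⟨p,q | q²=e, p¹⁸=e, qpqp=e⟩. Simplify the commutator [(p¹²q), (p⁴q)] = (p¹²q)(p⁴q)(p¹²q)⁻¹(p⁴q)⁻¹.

[(p¹²q), (p⁴q)] = (p¹²q)·(p⁴q)·(p¹²q)⁻¹·(p⁴q)⁻¹.
  (p¹²q) · (p⁴q) = p⁸
  (p⁸) · (p¹²q) = p²q
  (p²q) · (p⁴q) = p¹⁶

Answer: p¹⁶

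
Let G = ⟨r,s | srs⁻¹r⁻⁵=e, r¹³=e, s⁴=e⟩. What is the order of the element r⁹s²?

Compute successive powers until reaching e:
  (r⁹s²)¹ = r⁹s², (r⁹s²)² = e.
The smallest positive k with (r⁹s²)ᵏ = e is 2.

Answer: 2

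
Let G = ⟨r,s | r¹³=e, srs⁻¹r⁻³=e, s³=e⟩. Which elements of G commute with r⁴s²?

⟨r⁴s²⟩ ⊆ C_G(r⁴s²) since powers of r⁴s² commute with r⁴s²; so |C_G(r⁴s²)| ≥ |⟨r⁴s²⟩| = 3.
By orbit–stabilizer, |C_G(r⁴s²)| = |G| / |conj. class of r⁴s²| = 39 / 13 = 3.
The 3 elements commuting with r⁴s² are {e, rs, r⁴s²}.

Answer: {e, rs, r⁴s²}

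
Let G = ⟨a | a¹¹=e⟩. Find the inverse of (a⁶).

The order of (a⁶) is 11 (smallest k with (a⁶)ᵏ = e), so (a⁶)⁻¹ = (a⁶)¹⁰ = a⁵.
Check: (a⁶) · (a⁵) → (a⁶) · a⁵ = e, giving e as required.

Answer: a⁵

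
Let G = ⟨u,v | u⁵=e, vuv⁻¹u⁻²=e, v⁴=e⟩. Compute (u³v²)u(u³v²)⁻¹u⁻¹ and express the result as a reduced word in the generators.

[(u³v²), u] = (u³v²)·u·(u³v²)⁻¹·u⁻¹.
  (u³v²) · u = u²v²
  (u²v²) · (u³v²) = u⁴
  (u⁴) · (u⁴) = u³

Answer: u³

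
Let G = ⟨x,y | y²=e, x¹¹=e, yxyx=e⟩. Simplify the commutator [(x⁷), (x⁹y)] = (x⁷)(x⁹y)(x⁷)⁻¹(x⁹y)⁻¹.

[(x⁷), (x⁹y)] = (x⁷)·(x⁹y)·(x⁷)⁻¹·(x⁹y)⁻¹.
  (x⁷) · (x⁹y) = x⁵y
  (x⁵y) · (x⁴) = xy
  (xy) · (x⁹y) = x³

Answer: x³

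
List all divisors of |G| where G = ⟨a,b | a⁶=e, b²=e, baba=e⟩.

|G| = 12 = 2² · 3. By Lagrange's theorem the order of any subgroup divides 12; the divisors of 12 are 1, 2, 3, 4, 6, 12.

Answer: 1, 2, 3, 4, 6, 12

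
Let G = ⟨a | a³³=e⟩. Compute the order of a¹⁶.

Compute successive powers until reaching e:
  (a¹⁶)¹ = a¹⁶, (a¹⁶)² = a³², (a¹⁶)³ = a¹⁵, (a¹⁶)⁴ = a³¹, (a¹⁶)⁵ = a¹⁴, (a¹⁶)⁶ = a³⁰, (a¹⁶)⁷ = a¹³, (a¹⁶)⁸ = a²⁹, (a¹⁶)⁹ = a¹², (a¹⁶)¹⁰ = a²⁸, (a¹⁶)¹¹ = a¹¹, (a¹⁶)¹² = a²⁷, (a¹⁶)¹³ = a¹⁰, (a¹⁶)¹⁴ = a²⁶, (a¹⁶)¹⁵ = a⁹, (a¹⁶)¹⁶ = a²⁵, (a¹⁶)¹⁷ = a⁸, (a¹⁶)¹⁸ = a²⁴, (a¹⁶)¹⁹ = a⁷, (a¹⁶)²⁰ = a²³, (a¹⁶)²¹ = a⁶, (a¹⁶)²² = a²², (a¹⁶)²³ = a⁵, (a¹⁶)²⁴ = a²¹, (a¹⁶)²⁵ = a⁴, (a¹⁶)²⁶ = a²⁰, (a¹⁶)²⁷ = a³, (a¹⁶)²⁸ = a¹⁹, (a¹⁶)²⁹ = a², (a¹⁶)³⁰ = a¹⁸, (a¹⁶)³¹ = a, (a¹⁶)³² = a¹⁷, (a¹⁶)³³ = e.
The smallest positive k with (a¹⁶)ᵏ = e is 33.

Answer: 33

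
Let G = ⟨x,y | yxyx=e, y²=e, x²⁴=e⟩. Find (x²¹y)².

Compute successive powers of (x²¹y), reducing at each step:
  (x²¹y)²: (x²¹y) · x²¹ = y;   y · y = e

Answer: e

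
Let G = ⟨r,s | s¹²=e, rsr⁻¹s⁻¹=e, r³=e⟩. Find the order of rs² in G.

Compute successive powers until reaching e:
  (rs²)¹ = rs², (rs²)² = r²s⁴, (rs²)³ = s⁶, (rs²)⁴ = rs⁸, (rs²)⁵ = r²s¹⁰, (rs²)⁶ = e.
The smallest positive k with (rs²)ᵏ = e is 6.

Answer: 6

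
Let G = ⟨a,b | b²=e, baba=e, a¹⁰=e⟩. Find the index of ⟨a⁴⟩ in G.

First find ord(a⁴) by computing successive powers:
  (a⁴)¹ = a⁴, (a⁴)² = a⁸, (a⁴)³ = a², (a⁴)⁴ = a⁶, (a⁴)⁵ = e.
So |⟨a⁴⟩| = ord(a⁴) = 5. With |G| = 20, by Lagrange [G : ⟨a⁴⟩] = 20/5 = 4.

Answer: 4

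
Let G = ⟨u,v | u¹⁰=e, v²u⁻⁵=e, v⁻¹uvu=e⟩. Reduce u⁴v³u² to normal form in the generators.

Multiply left to right, reducing at each step:
  (u⁴) · v³ = u⁴v⁻¹
  (u⁴v⁻¹) · u² = u²v⁻¹

Answer: u²v⁻¹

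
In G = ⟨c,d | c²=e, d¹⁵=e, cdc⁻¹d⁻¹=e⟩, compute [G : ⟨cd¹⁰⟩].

First find ord(cd¹⁰) by computing successive powers:
  (cd¹⁰)¹ = cd¹⁰, (cd¹⁰)² = d⁵, (cd¹⁰)³ = c, (cd¹⁰)⁴ = d¹⁰, (cd¹⁰)⁵ = cd⁵, (cd¹⁰)⁶ = e.
So |⟨cd¹⁰⟩| = ord(cd¹⁰) = 6. With |G| = 30, by Lagrange [G : ⟨cd¹⁰⟩] = 30/6 = 5.

Answer: 5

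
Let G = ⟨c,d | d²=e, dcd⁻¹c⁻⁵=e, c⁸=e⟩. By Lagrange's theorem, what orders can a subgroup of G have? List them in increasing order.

|G| = 16 = 2⁴. By Lagrange's theorem the order of any subgroup divides 16; the divisors of 16 are 1, 2, 4, 8, 16.

Answer: 1, 2, 4, 8, 16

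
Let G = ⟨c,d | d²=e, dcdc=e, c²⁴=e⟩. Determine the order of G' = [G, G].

G' = [G, G] is generated by all commutators. The generator-pair commutators are: [c, d] = c².
The subgroup they normally generate is {e, c², c⁴, c⁶, c⁸, c¹⁰, c¹², c¹⁴, c¹⁶, c¹⁸, c²⁰, c²²}, of order 12.
Check: |G/G'| = 48/12 = 4 is the order of the abelianisation.

Answer: 12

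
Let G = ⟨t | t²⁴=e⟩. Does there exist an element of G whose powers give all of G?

|G| = 24. The element t has order 24 (its powers give 24 distinct elements), so ⟨t⟩ = G and G is cyclic.

Answer: Yes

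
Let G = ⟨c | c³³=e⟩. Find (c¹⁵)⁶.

Compute successive powers of (c¹⁵), reducing at each step:
  (c¹⁵)²: (c¹⁵) · c¹⁵ = c³⁰
  (c¹⁵)³: (c³⁰) · c¹⁵ = c¹²
  (c¹⁵)⁴: (c¹²) · c¹⁵ = c²⁷
  (c¹⁵)⁵: (c²⁷) · c¹⁵ = c⁹
  (c¹⁵)⁶: (c⁹) · c¹⁵ = c²⁴

Answer: c²⁴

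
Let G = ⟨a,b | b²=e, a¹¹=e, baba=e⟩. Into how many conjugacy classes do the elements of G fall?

The conjugacy classes (representative and size) are:
  [e] (size 1), [a¹⁰] (size 2), [a²] (size 2), [a³] (size 2), [a⁷] (size 2), [a⁶] (size 2), [a²b] (size 11).
Class equation: 1 + 2 + 2 + 2 + 2 + 2 + 11 = 22 = |G|. So G has 7 conjugacy classes.

Answer: 7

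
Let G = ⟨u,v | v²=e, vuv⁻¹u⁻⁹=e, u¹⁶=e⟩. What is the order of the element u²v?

Compute successive powers until reaching e:
  (u²v)¹ = u²v, (u²v)² = u⁴, (u²v)³ = u⁶v, (u²v)⁴ = u⁸, (u²v)⁵ = u¹⁰v, (u²v)⁶ = u¹², (u²v)⁷ = u¹⁴v, (u²v)⁸ = e.
The smallest positive k with (u²v)ᵏ = e is 8.

Answer: 8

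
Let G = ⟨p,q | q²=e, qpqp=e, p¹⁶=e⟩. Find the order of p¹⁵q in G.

Compute successive powers until reaching e:
  (p¹⁵q)¹ = p¹⁵q, (p¹⁵q)² = e.
The smallest positive k with (p¹⁵q)ᵏ = e is 2.

Answer: 2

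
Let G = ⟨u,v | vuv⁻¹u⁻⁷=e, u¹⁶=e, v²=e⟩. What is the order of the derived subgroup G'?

G' = [G, G] is generated by all commutators. The generator-pair commutators are: [u, v] = u¹⁰.
The subgroup they normally generate is {e, u², u⁴, u⁶, u⁸, u¹⁰, u¹², u¹⁴}, of order 8.
Check: |G/G'| = 32/8 = 4 is the order of the abelianisation.

Answer: 8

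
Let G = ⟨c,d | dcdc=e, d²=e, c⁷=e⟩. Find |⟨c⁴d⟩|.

|⟨c⁴d⟩| equals the order of c⁴d. Compute successive powers until reaching e:
  (c⁴d)¹ = c⁴d, (c⁴d)² = e.
The smallest positive k with (c⁴d)ᵏ = e is 2, so |⟨c⁴d⟩| = 2.

Answer: 2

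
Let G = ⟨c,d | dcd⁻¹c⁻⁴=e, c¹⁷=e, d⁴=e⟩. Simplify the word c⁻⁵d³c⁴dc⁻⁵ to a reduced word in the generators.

Multiply left to right, reducing at each step:
  (c¹²) · d³ = c¹²d³
  (c¹²d³) · c⁴ = c¹³d³
  (c¹³d³) · d = c¹³
  (c¹³) · c⁻⁵ = c⁸

Answer: c⁸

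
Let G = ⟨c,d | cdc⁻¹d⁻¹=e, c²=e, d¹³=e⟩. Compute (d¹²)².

Compute successive powers of (d¹²), reducing at each step:
  (d¹²)²: (d¹²) · d¹² = d¹¹

Answer: d¹¹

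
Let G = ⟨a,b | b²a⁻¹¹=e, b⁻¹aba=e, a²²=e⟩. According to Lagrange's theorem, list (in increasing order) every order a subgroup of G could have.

|G| = 44 = 2² · 11. By Lagrange's theorem the order of any subgroup divides 44; the divisors of 44 are 1, 2, 4, 11, 22, 44.

Answer: 1, 2, 4, 11, 22, 44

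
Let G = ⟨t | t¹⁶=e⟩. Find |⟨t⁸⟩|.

|⟨t⁸⟩| equals the order of t⁸. Compute successive powers until reaching e:
  (t⁸)¹ = t⁸, (t⁸)² = e.
The smallest positive k with (t⁸)ᵏ = e is 2, so |⟨t⁸⟩| = 2.

Answer: 2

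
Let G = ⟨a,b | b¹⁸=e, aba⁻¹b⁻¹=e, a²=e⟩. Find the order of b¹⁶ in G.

Compute successive powers until reaching e:
  (b¹⁶)¹ = b¹⁶, (b¹⁶)² = b¹⁴, (b¹⁶)³ = b¹², (b¹⁶)⁴ = b¹⁰, (b¹⁶)⁵ = b⁸, (b¹⁶)⁶ = b⁶, (b¹⁶)⁷ = b⁴, (b¹⁶)⁸ = b², (b¹⁶)⁹ = e.
The smallest positive k with (b¹⁶)ᵏ = e is 9.

Answer: 9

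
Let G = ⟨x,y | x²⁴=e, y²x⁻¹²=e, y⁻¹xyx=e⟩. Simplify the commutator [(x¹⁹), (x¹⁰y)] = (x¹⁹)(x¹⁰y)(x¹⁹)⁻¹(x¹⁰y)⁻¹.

[(x¹⁹), (x¹⁰y)] = (x¹⁹)·(x¹⁰y)·(x¹⁹)⁻¹·(x¹⁰y)⁻¹.
  (x¹⁹) · (x¹⁰y) = x⁵y
  (x⁵y) · (x⁵) = y
  y · (x¹⁰y⁻¹) = x¹⁴

Answer: x¹⁴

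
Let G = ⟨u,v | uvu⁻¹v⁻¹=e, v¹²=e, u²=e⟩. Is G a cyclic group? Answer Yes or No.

|G| = 24, but the maximum element order in G is 12 < 24. No single element generates all of G, so G is not cyclic.

Answer: No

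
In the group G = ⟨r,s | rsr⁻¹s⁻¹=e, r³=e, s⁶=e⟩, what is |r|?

Compute successive powers until reaching e:
  r¹ = r, r² = r², r³ = e.
The smallest positive k with rᵏ = e is 3.

Answer: 3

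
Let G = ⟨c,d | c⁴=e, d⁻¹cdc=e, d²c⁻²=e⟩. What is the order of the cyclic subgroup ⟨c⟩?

|⟨c⟩| equals the order of c. Compute successive powers until reaching e:
  c¹ = c, c² = c², c³ = c³, c⁴ = e.
The smallest positive k with cᵏ = e is 4, so |⟨c⟩| = 4.

Answer: 4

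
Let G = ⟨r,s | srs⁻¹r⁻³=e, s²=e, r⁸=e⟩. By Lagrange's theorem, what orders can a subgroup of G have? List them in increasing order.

|G| = 16 = 2⁴. By Lagrange's theorem the order of any subgroup divides 16; the divisors of 16 are 1, 2, 4, 8, 16.

Answer: 1, 2, 4, 8, 16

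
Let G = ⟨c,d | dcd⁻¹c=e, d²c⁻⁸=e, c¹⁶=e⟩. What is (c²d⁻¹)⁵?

Compute successive powers of (c²d⁻¹), reducing at each step:
  (c²d⁻¹)²: (c²d⁻¹) · c² = d⁻¹;   (d⁻¹) · d⁻¹ = c⁸
  (c²d⁻¹)³: (c⁸) · c² = c¹⁰;   (c¹⁰) · d⁻¹ = c²d
  (c²d⁻¹)⁴: (c²d) · c² = d;   d · d⁻¹ = e
  (c²d⁻¹)⁵: e · c² = c²;   (c²) · d⁻¹ = c²d⁻¹

Answer: c²d⁻¹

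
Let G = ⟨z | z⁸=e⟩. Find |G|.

G is generated by a single element, so G is cyclic. The relator gives z⁸ = e and no smaller power is forced to be e, so the 8 powers {e, z, z², z³, z⁴, z⁵, z⁶, z⁷} are distinct. Hence |G| = 8.

Answer: 8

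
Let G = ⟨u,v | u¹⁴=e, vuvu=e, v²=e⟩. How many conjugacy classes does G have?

The conjugacy classes (representative and size) are:
  [e] (size 1), [u¹³] (size 2), [u²] (size 2), [u³] (size 2), [u¹⁰] (size 2), [u⁵] (size 2), [u⁸] (size 2), [u⁷] (size 1), [u⁶v] (size 7), [u⁹v] (size 7).
Class equation: 1 + 2 + 2 + 2 + 2 + 2 + 2 + 1 + 7 + 7 = 28 = |G|. So G has 10 conjugacy classes.

Answer: 10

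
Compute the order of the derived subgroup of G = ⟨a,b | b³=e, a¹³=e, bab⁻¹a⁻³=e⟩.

G' = [G, G] is generated by all commutators. The generator-pair commutators are: [a, b] = a¹¹.
The subgroup they normally generate is {e, a, a², a³, a⁴, a⁵, a⁶, a⁷, a⁸, a⁹, a¹⁰, a¹¹, a¹²}, of order 13.
Check: |G/G'| = 39/13 = 3 is the order of the abelianisation.

Answer: 13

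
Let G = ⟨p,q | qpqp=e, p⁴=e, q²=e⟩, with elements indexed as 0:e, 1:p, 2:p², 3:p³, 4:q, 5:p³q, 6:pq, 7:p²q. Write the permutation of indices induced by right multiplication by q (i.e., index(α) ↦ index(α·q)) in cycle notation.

(0 4)(1 6)(2 7)(3 5)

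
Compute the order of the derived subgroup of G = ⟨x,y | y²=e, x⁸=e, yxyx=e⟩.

G' = [G, G] is generated by all commutators. The generator-pair commutators are: [x, y] = x².
The subgroup they normally generate is {e, x², x⁴, x⁶}, of order 4.
Check: |G/G'| = 16/4 = 4 is the order of the abelianisation.

Answer: 4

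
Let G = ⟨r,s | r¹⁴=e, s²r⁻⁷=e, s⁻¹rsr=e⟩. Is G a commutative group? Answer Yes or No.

r·s = rs but s·r = r⁶s⁻¹, so r·s ≠ s·r and G is not abelian.

Answer: No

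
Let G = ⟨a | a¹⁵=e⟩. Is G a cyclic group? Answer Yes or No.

|G| = 15. The element a has order 15 (its powers give 15 distinct elements), so ⟨a⟩ = G and G is cyclic.

Answer: Yes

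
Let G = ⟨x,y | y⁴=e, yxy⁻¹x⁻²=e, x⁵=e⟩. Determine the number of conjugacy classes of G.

The conjugacy classes (representative and size) are:
  [e] (size 1), [x⁴] (size 4), [x²y] (size 5), [y²] (size 5), [x³y³] (size 5).
Class equation: 1 + 4 + 5 + 5 + 5 = 20 = |G|. So G has 5 conjugacy classes.

Answer: 5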